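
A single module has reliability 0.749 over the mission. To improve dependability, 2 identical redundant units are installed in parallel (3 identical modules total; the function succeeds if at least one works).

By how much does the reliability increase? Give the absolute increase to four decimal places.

0.2352

R_before = 0.749
R_after = 1 − (1 − 0.749)^3 = 0.9842
ΔR = 0.9842 − 0.749 = 0.2352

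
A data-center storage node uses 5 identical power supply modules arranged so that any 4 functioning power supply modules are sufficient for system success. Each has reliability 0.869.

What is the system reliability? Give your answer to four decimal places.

0.8691

R = Σ_{i=4}^{5} C(5,i) p^i (1−p)^{5−i} with p = 0.869
C(5,4)·0.869^4·0.131^1 = 0.373526
C(5,5)·0.869^5·0.131^0 = 0.495563
Sum = 0.8691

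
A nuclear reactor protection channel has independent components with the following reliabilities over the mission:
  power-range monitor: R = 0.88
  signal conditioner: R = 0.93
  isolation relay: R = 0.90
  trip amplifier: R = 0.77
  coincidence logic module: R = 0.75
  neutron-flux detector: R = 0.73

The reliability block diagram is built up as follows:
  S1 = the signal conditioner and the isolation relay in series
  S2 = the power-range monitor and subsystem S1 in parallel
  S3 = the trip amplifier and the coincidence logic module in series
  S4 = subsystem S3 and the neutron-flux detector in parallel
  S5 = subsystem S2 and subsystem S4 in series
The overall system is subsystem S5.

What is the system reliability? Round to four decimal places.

0.8686

Series (signal conditioner and isolation relay): 0.930000 × 0.900000 = 0.837000
Parallel (power-range monitor and [0.837000]): 1 − (1 − 0.880000)(1 − 0.837000) = 0.980440
Series (trip amplifier and coincidence logic module): 0.770000 × 0.750000 = 0.577500
Parallel ([0.577500] and neutron-flux detector): 1 − (1 − 0.577500)(1 − 0.730000) = 0.885925
Series ([0.980440] and [0.885925]): 0.980440 × 0.885925 = 0.8686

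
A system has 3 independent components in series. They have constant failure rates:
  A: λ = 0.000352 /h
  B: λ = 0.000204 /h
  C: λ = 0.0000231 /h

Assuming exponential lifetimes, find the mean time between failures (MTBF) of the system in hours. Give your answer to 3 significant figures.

1730

Series of exponential components: λ_sys = Σ λ_i
λ_sys = 0.000352 + 0.000204 + 0.0000231 = 5.7910e-04 /h
MTBF = 1 / λ_sys = 1730 h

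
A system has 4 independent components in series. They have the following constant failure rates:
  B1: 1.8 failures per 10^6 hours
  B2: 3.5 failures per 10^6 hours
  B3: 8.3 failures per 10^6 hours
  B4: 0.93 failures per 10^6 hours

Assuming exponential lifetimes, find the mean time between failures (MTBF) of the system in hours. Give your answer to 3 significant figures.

68800

Series of exponential components: λ_sys = Σ λ_i
λ_sys = 0.0000018 + 0.0000035 + 0.0000083 + 0.00000093 = 1.4530e-05 /h
MTBF = 1 / λ_sys = 68800 h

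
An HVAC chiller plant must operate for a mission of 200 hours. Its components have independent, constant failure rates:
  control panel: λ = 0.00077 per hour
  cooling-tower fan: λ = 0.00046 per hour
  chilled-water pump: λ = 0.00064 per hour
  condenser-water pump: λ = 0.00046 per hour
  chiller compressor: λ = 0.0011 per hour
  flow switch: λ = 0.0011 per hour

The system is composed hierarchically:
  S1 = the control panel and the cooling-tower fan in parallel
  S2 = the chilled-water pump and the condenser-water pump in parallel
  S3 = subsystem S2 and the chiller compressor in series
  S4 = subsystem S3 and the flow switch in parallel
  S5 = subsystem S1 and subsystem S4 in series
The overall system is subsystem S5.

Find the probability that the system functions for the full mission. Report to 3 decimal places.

R(control panel) = exp(−0.00077 × 200) = 0.85727
R(cooling-tower fan) = exp(−0.00046 × 200) = 0.91211
R(chilled-water pump) = exp(−0.00064 × 200) = 0.87985
R(condenser-water pump) = exp(−0.00046 × 200) = 0.91211
R(chiller compressor) = exp(−0.0011 × 200) = 0.80252
R(flow switch) = exp(−0.0011 × 200) = 0.80252
Parallel (control panel and cooling-tower fan): 1 − (1 − 0.85727)(1 − 0.91211) = 0.98746
Parallel (chilled-water pump and condenser-water pump): 1 − (1 − 0.87985)(1 − 0.91211) = 0.98944
Series ([0.98944] and chiller compressor): 0.98944 × 0.80252 = 0.79405
Parallel ([0.79405] and flow switch): 1 − (1 − 0.79405)(1 − 0.80252) = 0.95933
Series ([0.98746] and [0.95933]): 0.98746 × 0.95933 = 0.947

0.947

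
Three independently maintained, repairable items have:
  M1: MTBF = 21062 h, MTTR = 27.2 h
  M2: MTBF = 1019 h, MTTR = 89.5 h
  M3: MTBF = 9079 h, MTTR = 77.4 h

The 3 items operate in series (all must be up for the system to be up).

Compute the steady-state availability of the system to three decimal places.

0.910

A(M1) = MTBF/(MTBF+MTTR) = 21062/(21062+27.2) = 0.998710
A(M2) = MTBF/(MTBF+MTTR) = 1019/(1019+89.5) = 0.919260
A(M3) = MTBF/(MTBF+MTTR) = 9079/(9079+77.4) = 0.991547
Series availability: 0.998710 × 0.919260 × 0.991547 = 0.910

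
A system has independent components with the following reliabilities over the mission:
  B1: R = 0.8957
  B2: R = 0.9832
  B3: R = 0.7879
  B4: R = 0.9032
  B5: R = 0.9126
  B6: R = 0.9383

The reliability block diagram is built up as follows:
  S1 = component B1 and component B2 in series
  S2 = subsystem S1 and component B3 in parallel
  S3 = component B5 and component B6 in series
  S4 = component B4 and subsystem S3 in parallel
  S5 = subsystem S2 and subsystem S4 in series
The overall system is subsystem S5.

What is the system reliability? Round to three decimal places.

0.961

Series (B1 and B2): 0.89570 × 0.98320 = 0.88065
Parallel ([0.88065] and B3): 1 − (1 − 0.88065)(1 − 0.78790) = 0.97469
Series (B5 and B6): 0.91260 × 0.93830 = 0.85629
Parallel (B4 and [0.85629]): 1 − (1 − 0.90320)(1 − 0.85629) = 0.98609
Series ([0.97469] and [0.98609]): 0.97469 × 0.98609 = 0.961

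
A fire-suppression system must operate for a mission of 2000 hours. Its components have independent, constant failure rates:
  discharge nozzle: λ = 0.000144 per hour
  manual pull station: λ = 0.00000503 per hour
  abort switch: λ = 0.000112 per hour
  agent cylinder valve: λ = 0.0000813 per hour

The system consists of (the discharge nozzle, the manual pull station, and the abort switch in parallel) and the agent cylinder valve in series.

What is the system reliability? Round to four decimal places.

R(discharge nozzle) = exp(−0.000144 × 2000) = 0.749762
R(manual pull station) = exp(−0.00000503 × 2000) = 0.989990
R(abort switch) = exp(−0.000112 × 2000) = 0.799315
R(agent cylinder valve) = exp(−0.0000813 × 2000) = 0.849931
Parallel (discharge nozzle, manual pull station, and abort switch): 1 − (1 − 0.749762)(1 − 0.989990)(1 − 0.799315) = 0.999497
Series ([0.999497] and agent cylinder valve): 0.999497 × 0.849931 = 0.8495

0.8495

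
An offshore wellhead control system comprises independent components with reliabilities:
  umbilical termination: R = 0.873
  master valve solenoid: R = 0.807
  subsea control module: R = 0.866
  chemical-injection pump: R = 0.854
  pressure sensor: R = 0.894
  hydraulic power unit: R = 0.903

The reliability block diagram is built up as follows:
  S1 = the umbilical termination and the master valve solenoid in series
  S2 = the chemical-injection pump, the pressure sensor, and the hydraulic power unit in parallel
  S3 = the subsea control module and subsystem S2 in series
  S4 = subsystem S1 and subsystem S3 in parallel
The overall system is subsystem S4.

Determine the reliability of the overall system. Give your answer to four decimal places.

0.9600

Series (umbilical termination and master valve solenoid): 0.873000 × 0.807000 = 0.704511
Parallel (chemical-injection pump, pressure sensor, and hydraulic power unit): 1 − (1 − 0.854000)(1 − 0.894000)(1 − 0.903000) = 0.998499
Series (subsea control module and [0.998499]): 0.866000 × 0.998499 = 0.864700
Parallel ([0.704511] and [0.864700]): 1 − (1 − 0.704511)(1 − 0.864700) = 0.9600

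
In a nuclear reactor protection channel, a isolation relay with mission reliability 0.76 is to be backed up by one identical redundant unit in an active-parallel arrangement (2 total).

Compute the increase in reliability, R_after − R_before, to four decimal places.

R_before = 0.76
R_after = 1 − (1 − 0.76)^2 = 0.9424
ΔR = 0.9424 − 0.76 = 0.1824

0.1824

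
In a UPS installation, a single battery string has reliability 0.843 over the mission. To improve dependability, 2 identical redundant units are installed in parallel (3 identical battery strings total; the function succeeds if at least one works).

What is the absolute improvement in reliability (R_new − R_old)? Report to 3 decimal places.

R_before = 0.843
R_after = 1 − (1 − 0.843)^3 = 0.996
ΔR = 0.996 − 0.843 = 0.153

0.153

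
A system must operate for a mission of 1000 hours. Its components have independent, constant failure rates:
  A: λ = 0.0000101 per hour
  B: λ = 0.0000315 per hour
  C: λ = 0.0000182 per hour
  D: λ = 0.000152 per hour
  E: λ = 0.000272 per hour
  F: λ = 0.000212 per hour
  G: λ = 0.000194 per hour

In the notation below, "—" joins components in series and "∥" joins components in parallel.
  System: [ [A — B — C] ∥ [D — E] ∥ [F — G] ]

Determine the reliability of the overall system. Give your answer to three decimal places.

0.993

R(A) = exp(−0.0000101 × 1000) = 0.98995
R(B) = exp(−0.0000315 × 1000) = 0.96899
R(C) = exp(−0.0000182 × 1000) = 0.98196
R(D) = exp(−0.000152 × 1000) = 0.85899
R(E) = exp(−0.000272 × 1000) = 0.76185
R(F) = exp(−0.000212 × 1000) = 0.80896
R(G) = exp(−0.000194 × 1000) = 0.82366
Series (A, B, and C): 0.98995 × 0.96899 × 0.98196 = 0.94195
Series (D and E): 0.85899 × 0.76185 = 0.65442
Series (F and G): 0.80896 × 0.82366 = 0.66631
Parallel ([0.94195], [0.65442], and [0.66631]): 1 − (1 − 0.94195)(1 − 0.65442)(1 − 0.66631) = 0.993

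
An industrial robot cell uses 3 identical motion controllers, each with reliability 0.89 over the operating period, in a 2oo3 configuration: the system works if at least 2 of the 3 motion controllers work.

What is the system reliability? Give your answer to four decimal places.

R = Σ_{i=2}^{3} C(3,i) p^i (1−p)^{3−i} with p = 0.89
C(3,2)·0.89^2·0.11^1 = 0.261393
C(3,3)·0.89^3·0.11^0 = 0.704969
Sum = 0.9664

0.9664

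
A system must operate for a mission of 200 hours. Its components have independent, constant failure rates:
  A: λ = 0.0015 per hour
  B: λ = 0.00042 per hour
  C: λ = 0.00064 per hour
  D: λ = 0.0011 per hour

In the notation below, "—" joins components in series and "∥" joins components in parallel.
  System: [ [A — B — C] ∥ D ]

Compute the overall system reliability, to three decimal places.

0.921

R(A) = exp(−0.0015 × 200) = 0.74082
R(B) = exp(−0.00042 × 200) = 0.91943
R(C) = exp(−0.00064 × 200) = 0.87985
R(D) = exp(−0.0011 × 200) = 0.80252
Series (A, B, and C): 0.74082 × 0.91943 × 0.87985 = 0.59929
Parallel ([0.59929] and D): 1 − (1 − 0.59929)(1 − 0.80252) = 0.921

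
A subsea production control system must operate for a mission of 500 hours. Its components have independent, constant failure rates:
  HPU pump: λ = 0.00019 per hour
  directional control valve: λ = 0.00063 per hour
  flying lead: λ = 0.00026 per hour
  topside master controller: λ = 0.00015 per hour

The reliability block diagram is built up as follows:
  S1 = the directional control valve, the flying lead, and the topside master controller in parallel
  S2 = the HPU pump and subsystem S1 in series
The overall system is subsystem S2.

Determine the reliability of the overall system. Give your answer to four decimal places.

R(HPU pump) = exp(−0.00019 × 500) = 0.909373
R(directional control valve) = exp(−0.00063 × 500) = 0.729789
R(flying lead) = exp(−0.00026 × 500) = 0.878095
R(topside master controller) = exp(−0.00015 × 500) = 0.927743
Parallel (directional control valve, flying lead, and topside master controller): 1 − (1 − 0.729789)(1 − 0.878095)(1 − 0.927743) = 0.997620
Series (HPU pump and [0.997620]): 0.909373 × 0.997620 = 0.9072

0.9072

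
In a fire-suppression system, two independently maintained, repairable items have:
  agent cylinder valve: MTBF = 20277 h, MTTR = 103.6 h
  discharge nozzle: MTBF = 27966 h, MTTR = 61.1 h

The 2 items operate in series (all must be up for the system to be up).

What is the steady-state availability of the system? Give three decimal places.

0.993

A(agent cylinder valve) = MTBF/(MTBF+MTTR) = 20277/(20277+103.6) = 0.994917
A(discharge nozzle) = MTBF/(MTBF+MTTR) = 27966/(27966+61.1) = 0.997820
Series availability: 0.994917 × 0.997820 = 0.993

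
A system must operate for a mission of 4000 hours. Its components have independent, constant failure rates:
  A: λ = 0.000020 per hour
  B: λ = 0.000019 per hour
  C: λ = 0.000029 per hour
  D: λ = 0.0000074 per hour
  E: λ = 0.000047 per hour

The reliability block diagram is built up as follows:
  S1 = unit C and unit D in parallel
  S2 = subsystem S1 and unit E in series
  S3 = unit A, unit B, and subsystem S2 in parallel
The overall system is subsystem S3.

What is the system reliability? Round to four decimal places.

0.9990

R(A) = exp(−0.000020 × 4000) = 0.923116
R(B) = exp(−0.000019 × 4000) = 0.926816
R(C) = exp(−0.000029 × 4000) = 0.890475
R(D) = exp(−0.0000074 × 4000) = 0.970834
R(E) = exp(−0.000047 × 4000) = 0.828615
Parallel (C and D): 1 − (1 − 0.890475)(1 − 0.970834) = 0.996806
Series ([0.996806] and E): 0.996806 × 0.828615 = 0.825968
Parallel (A, B, and [0.825968]): 1 − (1 − 0.923116)(1 − 0.926816)(1 − 0.825968) = 0.9990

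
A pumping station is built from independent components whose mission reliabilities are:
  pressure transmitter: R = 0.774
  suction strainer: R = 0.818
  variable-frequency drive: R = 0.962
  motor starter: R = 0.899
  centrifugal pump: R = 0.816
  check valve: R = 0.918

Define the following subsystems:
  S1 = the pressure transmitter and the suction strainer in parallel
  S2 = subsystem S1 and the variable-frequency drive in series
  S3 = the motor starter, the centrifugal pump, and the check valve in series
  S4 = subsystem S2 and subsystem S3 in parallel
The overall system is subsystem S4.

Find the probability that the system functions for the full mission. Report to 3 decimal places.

0.975

Parallel (pressure transmitter and suction strainer): 1 − (1 − 0.77400)(1 − 0.81800) = 0.95887
Series ([0.95887] and variable-frequency drive): 0.95887 × 0.96200 = 0.92243
Series (motor starter, centrifugal pump, and check valve): 0.89900 × 0.81600 × 0.91800 = 0.67343
Parallel ([0.92243] and [0.67343]): 1 − (1 − 0.92243)(1 − 0.67343) = 0.975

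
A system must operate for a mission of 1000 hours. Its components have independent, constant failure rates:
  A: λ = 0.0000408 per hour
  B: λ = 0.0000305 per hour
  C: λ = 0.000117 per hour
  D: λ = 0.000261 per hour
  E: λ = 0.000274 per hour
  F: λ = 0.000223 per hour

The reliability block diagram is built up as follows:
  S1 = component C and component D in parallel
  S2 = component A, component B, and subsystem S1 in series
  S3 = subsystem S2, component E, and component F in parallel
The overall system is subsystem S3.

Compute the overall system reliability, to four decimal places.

0.9956

R(A) = exp(−0.0000408 × 1000) = 0.960021
R(B) = exp(−0.0000305 × 1000) = 0.969960
R(C) = exp(−0.000117 × 1000) = 0.889585
R(D) = exp(−0.000261 × 1000) = 0.770281
R(E) = exp(−0.000274 × 1000) = 0.760332
R(F) = exp(−0.000223 × 1000) = 0.800115
Parallel (C and D): 1 − (1 − 0.889585)(1 − 0.770281) = 0.974636
Series (A, B, and [0.974636]): 0.960021 × 0.969960 × 0.974636 = 0.907563
Parallel ([0.907563], E, and F): 1 − (1 − 0.907563)(1 − 0.760332)(1 − 0.800115) = 0.9956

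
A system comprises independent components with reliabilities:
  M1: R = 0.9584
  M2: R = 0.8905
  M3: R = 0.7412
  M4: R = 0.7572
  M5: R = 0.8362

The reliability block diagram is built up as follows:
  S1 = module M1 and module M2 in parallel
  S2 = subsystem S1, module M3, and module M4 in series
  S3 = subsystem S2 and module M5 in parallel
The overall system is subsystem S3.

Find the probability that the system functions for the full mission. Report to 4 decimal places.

Parallel (M1 and M2): 1 − (1 − 0.958400)(1 − 0.890500) = 0.995445
Series ([0.995445], M3, and M4): 0.995445 × 0.741200 × 0.757200 = 0.558680
Parallel ([0.558680] and M5): 1 − (1 − 0.558680)(1 − 0.836200) = 0.9277

0.9277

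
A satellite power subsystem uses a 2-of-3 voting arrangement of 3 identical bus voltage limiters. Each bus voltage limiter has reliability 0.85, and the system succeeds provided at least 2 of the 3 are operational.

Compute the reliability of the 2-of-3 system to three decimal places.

0.939

R = Σ_{i=2}^{3} C(3,i) p^i (1−p)^{3−i} with p = 0.85
C(3,2)·0.85^2·0.15^1 = 0.32513
C(3,3)·0.85^3·0.15^0 = 0.61413
Sum = 0.939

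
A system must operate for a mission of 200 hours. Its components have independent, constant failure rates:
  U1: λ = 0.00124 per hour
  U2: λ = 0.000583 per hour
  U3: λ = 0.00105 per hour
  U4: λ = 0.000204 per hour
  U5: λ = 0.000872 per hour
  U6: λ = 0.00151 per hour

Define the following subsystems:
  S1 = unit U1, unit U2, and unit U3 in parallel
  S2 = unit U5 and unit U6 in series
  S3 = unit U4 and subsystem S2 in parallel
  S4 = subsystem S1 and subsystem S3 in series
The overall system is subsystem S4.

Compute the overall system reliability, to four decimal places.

R(U1) = exp(−0.00124 × 200) = 0.780360
R(U2) = exp(−0.000583 × 200) = 0.889941
R(U3) = exp(−0.00105 × 200) = 0.810584
R(U4) = exp(−0.000204 × 200) = 0.960021
R(U5) = exp(−0.000872 × 200) = 0.839961
R(U6) = exp(−0.00151 × 200) = 0.739338
Parallel (U1, U2, and U3): 1 − (1 − 0.780360)(1 − 0.889941)(1 − 0.810584) = 0.995421
Series (U5 and U6): 0.839961 × 0.739338 = 0.621015
Parallel (U4 and [0.621015]): 1 − (1 − 0.960021)(1 − 0.621015) = 0.984849
Series ([0.995421] and [0.984849]): 0.995421 × 0.984849 = 0.9803

0.9803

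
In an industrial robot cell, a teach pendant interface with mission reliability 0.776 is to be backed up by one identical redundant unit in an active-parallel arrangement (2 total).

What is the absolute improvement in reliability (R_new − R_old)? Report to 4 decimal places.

R_before = 0.776
R_after = 1 − (1 − 0.776)^2 = 0.9498
ΔR = 0.9498 − 0.776 = 0.1738

0.1738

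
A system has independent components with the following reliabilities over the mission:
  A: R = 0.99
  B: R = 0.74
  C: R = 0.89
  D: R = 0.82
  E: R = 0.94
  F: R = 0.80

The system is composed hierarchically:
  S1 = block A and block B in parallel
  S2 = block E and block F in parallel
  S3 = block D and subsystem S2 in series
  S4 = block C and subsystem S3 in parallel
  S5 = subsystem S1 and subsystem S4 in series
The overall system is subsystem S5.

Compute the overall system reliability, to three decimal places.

0.977

Parallel (A and B): 1 − (1 − 0.99000)(1 − 0.74000) = 0.99740
Parallel (E and F): 1 − (1 − 0.94000)(1 − 0.80000) = 0.98800
Series (D and [0.98800]): 0.82000 × 0.98800 = 0.81016
Parallel (C and [0.81016]): 1 − (1 − 0.89000)(1 − 0.81016) = 0.97912
Series ([0.99740] and [0.97912]): 0.99740 × 0.97912 = 0.977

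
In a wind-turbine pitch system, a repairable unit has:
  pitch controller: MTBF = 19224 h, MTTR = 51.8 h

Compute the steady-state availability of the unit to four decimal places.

A(pitch controller) = MTBF/(MTBF+MTTR) = 19224/(19224+51.8) = 0.9973

0.9973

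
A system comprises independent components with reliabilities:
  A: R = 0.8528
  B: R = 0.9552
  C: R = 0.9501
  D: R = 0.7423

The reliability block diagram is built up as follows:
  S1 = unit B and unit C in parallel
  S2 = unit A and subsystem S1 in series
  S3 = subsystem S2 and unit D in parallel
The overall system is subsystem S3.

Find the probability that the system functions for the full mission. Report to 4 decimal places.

0.9616

Parallel (B and C): 1 − (1 − 0.955200)(1 − 0.950100) = 0.997764
Series (A and [0.997764]): 0.852800 × 0.997764 = 0.850893
Parallel ([0.850893] and D): 1 − (1 − 0.850893)(1 − 0.742300) = 0.9616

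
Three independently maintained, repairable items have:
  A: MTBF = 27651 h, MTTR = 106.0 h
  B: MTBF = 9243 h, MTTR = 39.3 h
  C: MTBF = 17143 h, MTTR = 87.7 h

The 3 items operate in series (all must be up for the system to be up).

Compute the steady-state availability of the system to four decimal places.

0.9869

A(A) = MTBF/(MTBF+MTTR) = 27651/(27651+106.0) = 0.996181
A(B) = MTBF/(MTBF+MTTR) = 9243/(9243+39.3) = 0.995766
A(C) = MTBF/(MTBF+MTTR) = 17143/(17143+87.7) = 0.994910
Series availability: 0.996181 × 0.995766 × 0.994910 = 0.9869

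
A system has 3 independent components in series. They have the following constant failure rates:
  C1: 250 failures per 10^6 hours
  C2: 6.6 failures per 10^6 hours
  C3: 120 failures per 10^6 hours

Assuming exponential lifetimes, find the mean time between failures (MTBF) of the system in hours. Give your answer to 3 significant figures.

2660

Series of exponential components: λ_sys = Σ λ_i
λ_sys = 0.00025 + 0.0000066 + 0.00012 = 3.7660e-04 /h
MTBF = 1 / λ_sys = 2660 h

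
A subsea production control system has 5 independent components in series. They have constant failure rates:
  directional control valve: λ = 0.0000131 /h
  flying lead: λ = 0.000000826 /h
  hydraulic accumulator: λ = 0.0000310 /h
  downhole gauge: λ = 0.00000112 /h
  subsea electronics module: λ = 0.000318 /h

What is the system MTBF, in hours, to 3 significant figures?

2750

Series of exponential components: λ_sys = Σ λ_i
λ_sys = 0.0000131 + 0.000000826 + 0.0000310 + 0.00000112 + 0.000318 = 3.6405e-04 /h
MTBF = 1 / λ_sys = 2750 h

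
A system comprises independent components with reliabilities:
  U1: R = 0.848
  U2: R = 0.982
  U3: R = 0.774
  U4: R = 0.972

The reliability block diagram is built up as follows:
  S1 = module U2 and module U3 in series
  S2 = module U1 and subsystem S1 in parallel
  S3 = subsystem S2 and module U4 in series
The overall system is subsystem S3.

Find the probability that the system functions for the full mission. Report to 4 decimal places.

0.9366

Series (U2 and U3): 0.982000 × 0.774000 = 0.760068
Parallel (U1 and [0.760068]): 1 − (1 − 0.848000)(1 − 0.760068) = 0.963530
Series ([0.963530] and U4): 0.963530 × 0.972000 = 0.9366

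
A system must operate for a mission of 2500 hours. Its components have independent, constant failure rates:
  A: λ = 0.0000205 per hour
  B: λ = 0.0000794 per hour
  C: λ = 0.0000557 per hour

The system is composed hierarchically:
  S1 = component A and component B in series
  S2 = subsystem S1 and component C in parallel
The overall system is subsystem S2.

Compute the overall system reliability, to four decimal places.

0.9713

R(A) = exp(−0.0000205 × 2500) = 0.950041
R(B) = exp(−0.0000794 × 2500) = 0.819960
R(C) = exp(−0.0000557 × 2500) = 0.870010
Series (A and B): 0.950041 × 0.819960 = 0.778996
Parallel ([0.778996] and C): 1 − (1 − 0.778996)(1 − 0.870010) = 0.9713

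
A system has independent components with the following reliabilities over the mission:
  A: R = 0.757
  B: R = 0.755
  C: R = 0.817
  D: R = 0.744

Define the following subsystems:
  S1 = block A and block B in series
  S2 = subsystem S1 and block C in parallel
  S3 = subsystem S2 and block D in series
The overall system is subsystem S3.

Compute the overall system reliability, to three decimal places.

Series (A and B): 0.75700 × 0.75500 = 0.57154
Parallel ([0.57154] and C): 1 − (1 − 0.57154)(1 − 0.81700) = 0.92159
Series ([0.92159] and D): 0.92159 × 0.74400 = 0.686

0.686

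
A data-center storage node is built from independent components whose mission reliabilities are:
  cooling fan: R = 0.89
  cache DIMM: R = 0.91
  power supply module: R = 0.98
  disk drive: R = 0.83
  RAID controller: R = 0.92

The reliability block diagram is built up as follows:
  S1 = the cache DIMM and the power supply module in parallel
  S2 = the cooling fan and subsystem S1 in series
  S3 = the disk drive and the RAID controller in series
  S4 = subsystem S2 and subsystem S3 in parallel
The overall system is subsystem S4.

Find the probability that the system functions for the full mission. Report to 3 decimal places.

Parallel (cache DIMM and power supply module): 1 − (1 − 0.91000)(1 − 0.98000) = 0.99820
Series (cooling fan and [0.99820]): 0.89000 × 0.99820 = 0.88840
Series (disk drive and RAID controller): 0.83000 × 0.92000 = 0.76360
Parallel ([0.88840] and [0.76360]): 1 − (1 − 0.88840)(1 − 0.76360) = 0.974

0.974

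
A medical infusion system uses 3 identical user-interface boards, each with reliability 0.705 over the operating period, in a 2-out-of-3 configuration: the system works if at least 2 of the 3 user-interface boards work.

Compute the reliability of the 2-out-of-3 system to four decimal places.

0.7903

R = Σ_{i=2}^{3} C(3,i) p^i (1−p)^{3−i} with p = 0.705
C(3,2)·0.705^2·0.295^1 = 0.439867
C(3,3)·0.705^3·0.295^0 = 0.350403
Sum = 0.7903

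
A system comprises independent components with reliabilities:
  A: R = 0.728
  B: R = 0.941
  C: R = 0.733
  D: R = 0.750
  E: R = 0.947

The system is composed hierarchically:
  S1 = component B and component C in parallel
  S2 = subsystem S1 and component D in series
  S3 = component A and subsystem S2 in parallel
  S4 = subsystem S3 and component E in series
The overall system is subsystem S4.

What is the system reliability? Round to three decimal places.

Parallel (B and C): 1 − (1 − 0.94100)(1 − 0.73300) = 0.98425
Series ([0.98425] and D): 0.98425 × 0.75000 = 0.73819
Parallel (A and [0.73819]): 1 − (1 − 0.72800)(1 − 0.73819) = 0.92879
Series ([0.92879] and E): 0.92879 × 0.94700 = 0.880

0.880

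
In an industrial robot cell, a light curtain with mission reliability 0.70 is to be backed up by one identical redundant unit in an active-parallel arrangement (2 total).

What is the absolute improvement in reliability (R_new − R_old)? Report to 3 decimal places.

R_before = 0.70
R_after = 1 − (1 − 0.70)^2 = 0.910
ΔR = 0.910 − 0.70 = 0.210

0.210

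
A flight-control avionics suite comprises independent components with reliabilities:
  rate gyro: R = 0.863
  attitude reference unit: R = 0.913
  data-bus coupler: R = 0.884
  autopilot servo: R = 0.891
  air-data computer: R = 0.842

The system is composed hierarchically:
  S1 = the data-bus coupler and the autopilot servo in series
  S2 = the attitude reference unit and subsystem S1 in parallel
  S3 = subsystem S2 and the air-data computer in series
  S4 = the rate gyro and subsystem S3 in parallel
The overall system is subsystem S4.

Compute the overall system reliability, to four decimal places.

Series (data-bus coupler and autopilot servo): 0.884000 × 0.891000 = 0.787644
Parallel (attitude reference unit and [0.787644]): 1 − (1 − 0.913000)(1 − 0.787644) = 0.981525
Series ([0.981525] and air-data computer): 0.981525 × 0.842000 = 0.826444
Parallel (rate gyro and [0.826444]): 1 − (1 − 0.863000)(1 − 0.826444) = 0.9762

0.9762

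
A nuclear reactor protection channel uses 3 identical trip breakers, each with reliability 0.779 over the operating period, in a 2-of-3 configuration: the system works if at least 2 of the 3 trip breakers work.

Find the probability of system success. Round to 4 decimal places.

0.8751

R = Σ_{i=2}^{3} C(3,i) p^i (1−p)^{3−i} with p = 0.779
C(3,2)·0.779^2·0.221^1 = 0.402336
C(3,3)·0.779^3·0.221^0 = 0.472729
Sum = 0.8751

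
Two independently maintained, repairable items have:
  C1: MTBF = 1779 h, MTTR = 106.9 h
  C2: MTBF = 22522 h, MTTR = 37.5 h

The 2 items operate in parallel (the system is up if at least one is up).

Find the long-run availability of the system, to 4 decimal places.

0.9999

A(C1) = MTBF/(MTBF+MTTR) = 1779/(1779+106.9) = 0.943316
A(C2) = MTBF/(MTBF+MTTR) = 22522/(22522+37.5) = 0.998338
Parallel availability: 1 − (1 − 0.943316)(1 − 0.998338) = 0.9999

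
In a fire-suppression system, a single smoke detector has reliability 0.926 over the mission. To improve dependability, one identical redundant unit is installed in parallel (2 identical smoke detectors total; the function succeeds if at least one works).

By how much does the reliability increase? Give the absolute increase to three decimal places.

R_before = 0.926
R_after = 1 − (1 − 0.926)^2 = 0.995
ΔR = 0.995 − 0.926 = 0.069

0.069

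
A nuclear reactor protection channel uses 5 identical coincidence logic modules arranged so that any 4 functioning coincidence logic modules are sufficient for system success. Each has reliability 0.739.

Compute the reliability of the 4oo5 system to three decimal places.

R = Σ_{i=4}^{5} C(5,i) p^i (1−p)^{5−i} with p = 0.739
C(5,4)·0.739^4·0.261^1 = 0.38921
C(5,5)·0.739^5·0.261^0 = 0.22041
Sum = 0.610

0.610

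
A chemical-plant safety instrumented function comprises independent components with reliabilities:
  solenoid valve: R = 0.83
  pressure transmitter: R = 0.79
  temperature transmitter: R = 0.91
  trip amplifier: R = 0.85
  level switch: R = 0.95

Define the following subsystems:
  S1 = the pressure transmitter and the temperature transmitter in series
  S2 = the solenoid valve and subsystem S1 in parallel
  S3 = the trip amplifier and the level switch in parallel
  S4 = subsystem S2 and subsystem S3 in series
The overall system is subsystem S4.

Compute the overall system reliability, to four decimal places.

Series (pressure transmitter and temperature transmitter): 0.790000 × 0.910000 = 0.718900
Parallel (solenoid valve and [0.718900]): 1 − (1 − 0.830000)(1 − 0.718900) = 0.952213
Parallel (trip amplifier and level switch): 1 − (1 − 0.850000)(1 − 0.950000) = 0.992500
Series ([0.952213] and [0.992500]): 0.952213 × 0.992500 = 0.9451

0.9451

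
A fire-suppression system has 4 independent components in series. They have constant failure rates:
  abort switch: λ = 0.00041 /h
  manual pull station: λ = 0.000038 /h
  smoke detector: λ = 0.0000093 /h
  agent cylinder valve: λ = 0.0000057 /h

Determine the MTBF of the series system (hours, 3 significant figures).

2160

Series of exponential components: λ_sys = Σ λ_i
λ_sys = 0.00041 + 0.000038 + 0.0000093 + 0.0000057 = 4.6300e-04 /h
MTBF = 1 / λ_sys = 2160 h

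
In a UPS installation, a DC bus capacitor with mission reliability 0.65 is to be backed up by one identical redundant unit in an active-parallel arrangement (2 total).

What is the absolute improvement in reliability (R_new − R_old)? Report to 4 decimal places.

R_before = 0.65
R_after = 1 − (1 − 0.65)^2 = 0.8775
ΔR = 0.8775 − 0.65 = 0.2275

0.2275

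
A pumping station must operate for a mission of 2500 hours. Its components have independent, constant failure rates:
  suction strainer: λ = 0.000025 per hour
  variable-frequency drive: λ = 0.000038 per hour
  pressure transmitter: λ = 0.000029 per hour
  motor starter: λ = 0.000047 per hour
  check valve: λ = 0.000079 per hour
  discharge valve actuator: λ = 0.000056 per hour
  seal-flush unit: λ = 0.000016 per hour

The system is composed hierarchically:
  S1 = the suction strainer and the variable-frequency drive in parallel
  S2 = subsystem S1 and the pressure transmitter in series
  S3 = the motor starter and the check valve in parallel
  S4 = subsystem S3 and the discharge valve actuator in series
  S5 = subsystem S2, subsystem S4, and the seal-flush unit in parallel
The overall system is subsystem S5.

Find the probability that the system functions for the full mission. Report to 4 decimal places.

0.9996

R(suction strainer) = exp(−0.000025 × 2500) = 0.939413
R(variable-frequency drive) = exp(−0.000038 × 2500) = 0.909373
R(pressure transmitter) = exp(−0.000029 × 2500) = 0.930066
R(motor starter) = exp(−0.000047 × 2500) = 0.889141
R(check valve) = exp(−0.000079 × 2500) = 0.820780
R(discharge valve actuator) = exp(−0.000056 × 2500) = 0.869358
R(seal-flush unit) = exp(−0.000016 × 2500) = 0.960789
Parallel (suction strainer and variable-frequency drive): 1 − (1 − 0.939413)(1 − 0.909373) = 0.994509
Series ([0.994509] and pressure transmitter): 0.994509 × 0.930066 = 0.924959
Parallel (motor starter and check valve): 1 − (1 − 0.889141)(1 − 0.820780) = 0.980132
Series ([0.980132] and discharge valve actuator): 0.980132 × 0.869358 = 0.852086
Parallel ([0.924959], [0.852086], and seal-flush unit): 1 − (1 − 0.924959)(1 − 0.852086)(1 − 0.960789) = 0.9996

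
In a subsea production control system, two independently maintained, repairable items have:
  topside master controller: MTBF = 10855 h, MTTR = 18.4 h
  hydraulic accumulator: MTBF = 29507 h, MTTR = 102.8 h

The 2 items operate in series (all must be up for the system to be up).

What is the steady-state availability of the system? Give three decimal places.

A(topside master controller) = MTBF/(MTBF+MTTR) = 10855/(10855+18.4) = 0.998308
A(hydraulic accumulator) = MTBF/(MTBF+MTTR) = 29507/(29507+102.8) = 0.996528
Series availability: 0.998308 × 0.996528 = 0.995

0.995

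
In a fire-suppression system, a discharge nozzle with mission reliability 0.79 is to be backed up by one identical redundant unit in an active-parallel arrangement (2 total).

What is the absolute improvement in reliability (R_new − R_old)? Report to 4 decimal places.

0.1659

R_before = 0.79
R_after = 1 − (1 − 0.79)^2 = 0.9559
ΔR = 0.9559 − 0.79 = 0.1659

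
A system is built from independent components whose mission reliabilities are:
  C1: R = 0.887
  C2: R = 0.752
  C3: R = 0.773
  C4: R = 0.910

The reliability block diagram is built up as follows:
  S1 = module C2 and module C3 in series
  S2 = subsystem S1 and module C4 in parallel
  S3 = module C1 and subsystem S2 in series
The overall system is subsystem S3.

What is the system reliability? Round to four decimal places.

Series (C2 and C3): 0.752000 × 0.773000 = 0.581296
Parallel ([0.581296] and C4): 1 − (1 − 0.581296)(1 − 0.910000) = 0.962317
Series (C1 and [0.962317]): 0.887000 × 0.962317 = 0.8536

0.8536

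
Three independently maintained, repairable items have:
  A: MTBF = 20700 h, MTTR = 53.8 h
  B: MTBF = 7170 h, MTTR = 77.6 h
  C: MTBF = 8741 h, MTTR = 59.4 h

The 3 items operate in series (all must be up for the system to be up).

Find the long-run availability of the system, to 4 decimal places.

0.9801

A(A) = MTBF/(MTBF+MTTR) = 20700/(20700+53.8) = 0.997408
A(B) = MTBF/(MTBF+MTTR) = 7170/(7170+77.6) = 0.989293
A(C) = MTBF/(MTBF+MTTR) = 8741/(8741+59.4) = 0.993250
Series availability: 0.997408 × 0.989293 × 0.993250 = 0.9801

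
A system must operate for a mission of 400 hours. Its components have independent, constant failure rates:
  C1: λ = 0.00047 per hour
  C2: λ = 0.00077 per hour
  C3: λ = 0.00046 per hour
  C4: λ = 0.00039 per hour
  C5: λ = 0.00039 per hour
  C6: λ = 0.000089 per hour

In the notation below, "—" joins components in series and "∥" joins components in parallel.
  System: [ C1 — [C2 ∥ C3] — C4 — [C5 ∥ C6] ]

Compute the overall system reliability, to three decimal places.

0.674

R(C1) = exp(−0.00047 × 400) = 0.82861
R(C2) = exp(−0.00077 × 400) = 0.73492
R(C3) = exp(−0.00046 × 400) = 0.83194
R(C4) = exp(−0.00039 × 400) = 0.85556
R(C5) = exp(−0.00039 × 400) = 0.85556
R(C6) = exp(−0.000089 × 400) = 0.96503
Parallel (C2 and C3): 1 − (1 − 0.73492)(1 − 0.83194) = 0.95545
Parallel (C5 and C6): 1 − (1 − 0.85556)(1 − 0.96503) = 0.99495
Series (C1, [0.95545], C4, and [0.99495]): 0.82861 × 0.95545 × 0.85556 × 0.99495 = 0.674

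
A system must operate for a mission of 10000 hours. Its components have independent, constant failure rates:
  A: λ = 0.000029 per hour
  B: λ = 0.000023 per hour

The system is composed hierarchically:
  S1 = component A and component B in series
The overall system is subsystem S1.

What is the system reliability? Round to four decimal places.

R(A) = exp(−0.000029 × 10000) = 0.748264
R(B) = exp(−0.000023 × 10000) = 0.794534
Series (A and B): 0.748264 × 0.794534 = 0.5945

0.5945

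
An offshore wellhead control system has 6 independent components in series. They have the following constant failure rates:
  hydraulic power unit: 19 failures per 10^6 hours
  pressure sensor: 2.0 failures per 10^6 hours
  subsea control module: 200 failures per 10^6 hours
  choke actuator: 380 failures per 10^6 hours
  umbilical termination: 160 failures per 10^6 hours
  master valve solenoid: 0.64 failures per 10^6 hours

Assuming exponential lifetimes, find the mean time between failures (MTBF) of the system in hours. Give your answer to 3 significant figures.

1310

Series of exponential components: λ_sys = Σ λ_i
λ_sys = 0.000019 + 0.0000020 + 0.00020 + 0.00038 + 0.00016 + 0.00000064 = 7.6164e-04 /h
MTBF = 1 / λ_sys = 1310 h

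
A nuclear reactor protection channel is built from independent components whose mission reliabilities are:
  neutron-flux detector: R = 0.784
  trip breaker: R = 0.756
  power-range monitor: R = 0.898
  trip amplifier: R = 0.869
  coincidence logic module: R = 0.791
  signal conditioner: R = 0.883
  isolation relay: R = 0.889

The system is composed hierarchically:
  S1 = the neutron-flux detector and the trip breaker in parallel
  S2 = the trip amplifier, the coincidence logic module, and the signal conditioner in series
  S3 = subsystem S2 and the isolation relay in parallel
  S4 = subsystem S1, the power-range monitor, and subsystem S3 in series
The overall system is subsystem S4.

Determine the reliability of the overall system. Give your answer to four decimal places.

0.8136

Parallel (neutron-flux detector and trip breaker): 1 − (1 − 0.784000)(1 − 0.756000) = 0.947296
Series (trip amplifier, coincidence logic module, and signal conditioner): 0.869000 × 0.791000 × 0.883000 = 0.606956
Parallel ([0.606956] and isolation relay): 1 − (1 − 0.606956)(1 − 0.889000) = 0.956372
Series ([0.947296], power-range monitor, and [0.956372]): 0.947296 × 0.898000 × 0.956372 = 0.8136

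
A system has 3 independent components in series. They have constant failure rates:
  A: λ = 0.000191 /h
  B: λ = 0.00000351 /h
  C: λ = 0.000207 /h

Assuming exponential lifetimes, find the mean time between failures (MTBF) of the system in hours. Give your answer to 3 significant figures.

2490

Series of exponential components: λ_sys = Σ λ_i
λ_sys = 0.000191 + 0.00000351 + 0.000207 = 4.0151e-04 /h
MTBF = 1 / λ_sys = 2490 h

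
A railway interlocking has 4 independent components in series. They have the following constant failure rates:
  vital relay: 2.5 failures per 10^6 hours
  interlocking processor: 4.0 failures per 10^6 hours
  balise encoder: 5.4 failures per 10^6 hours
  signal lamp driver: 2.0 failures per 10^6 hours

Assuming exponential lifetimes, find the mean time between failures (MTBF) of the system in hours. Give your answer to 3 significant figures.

Series of exponential components: λ_sys = Σ λ_i
λ_sys = 0.0000025 + 0.0000040 + 0.0000054 + 0.0000020 = 1.3900e-05 /h
MTBF = 1 / λ_sys = 71900 h

71900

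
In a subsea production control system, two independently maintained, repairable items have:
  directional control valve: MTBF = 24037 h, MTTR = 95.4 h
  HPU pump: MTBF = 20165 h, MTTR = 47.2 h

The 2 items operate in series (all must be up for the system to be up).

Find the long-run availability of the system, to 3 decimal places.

A(directional control valve) = MTBF/(MTBF+MTTR) = 24037/(24037+95.4) = 0.996047
A(HPU pump) = MTBF/(MTBF+MTTR) = 20165/(20165+47.2) = 0.997665
Series availability: 0.996047 × 0.997665 = 0.994

0.994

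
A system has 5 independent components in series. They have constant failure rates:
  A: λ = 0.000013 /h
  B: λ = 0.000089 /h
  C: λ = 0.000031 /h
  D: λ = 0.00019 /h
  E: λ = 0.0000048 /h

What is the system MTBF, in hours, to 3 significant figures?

Series of exponential components: λ_sys = Σ λ_i
λ_sys = 0.000013 + 0.000089 + 0.000031 + 0.00019 + 0.0000048 = 3.2780e-04 /h
MTBF = 1 / λ_sys = 3050 h

3050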